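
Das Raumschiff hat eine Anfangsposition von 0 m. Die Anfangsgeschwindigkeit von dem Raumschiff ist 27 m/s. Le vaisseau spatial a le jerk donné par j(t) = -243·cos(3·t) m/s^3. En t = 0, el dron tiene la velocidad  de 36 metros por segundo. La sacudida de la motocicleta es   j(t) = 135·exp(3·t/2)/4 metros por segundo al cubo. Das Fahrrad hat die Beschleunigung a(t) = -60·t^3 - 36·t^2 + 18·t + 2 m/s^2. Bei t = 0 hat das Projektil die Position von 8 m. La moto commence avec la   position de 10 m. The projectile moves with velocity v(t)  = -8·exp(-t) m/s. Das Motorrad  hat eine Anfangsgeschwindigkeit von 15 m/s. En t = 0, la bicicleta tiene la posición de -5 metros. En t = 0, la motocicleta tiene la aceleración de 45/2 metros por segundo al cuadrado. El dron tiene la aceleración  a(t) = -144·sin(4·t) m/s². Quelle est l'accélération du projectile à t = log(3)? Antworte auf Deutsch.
Um dies zu lösen, müssen wir 1 Ableitung unserer Gleichung für die Geschwindigkeit v(t) = -8·exp(-t) nehmen. Durch Ableiten von der Geschwindigkeit erhalten wir die Beschleunigung: a(t) = 8·exp(-t). Wir haben die Beschleunigung a(t) = 8·exp(-t). Durch Einsetzen von t = log(3): a(log(3)) = 8/3.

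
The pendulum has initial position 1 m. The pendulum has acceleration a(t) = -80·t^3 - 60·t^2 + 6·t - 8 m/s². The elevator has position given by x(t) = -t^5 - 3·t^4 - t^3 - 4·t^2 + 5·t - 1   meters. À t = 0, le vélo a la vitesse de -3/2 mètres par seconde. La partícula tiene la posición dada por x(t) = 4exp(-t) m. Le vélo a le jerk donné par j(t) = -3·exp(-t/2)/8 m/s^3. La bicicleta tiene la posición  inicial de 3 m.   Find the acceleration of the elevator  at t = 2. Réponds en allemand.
Um dies zu lösen, müssen wir 2 Ableitungen unserer Gleichung für die Position x(t) = -t^5 - 3·t^4 - t^3 - 4·t^2 + 5·t - 1 nehmen. Mit d/dt von x(t) finden wir v(t) = -5·t^4 - 12·t^3 - 3·t^2 - 8·t + 5. Durch Ableiten von der Geschwindigkeit erhalten wir die Beschleunigung: a(t) = -20·t^3 - 36·t^2 - 6·t - 8. Wir haben die Beschleunigung a(t) = -20·t^3 - 36·t^2 - 6·t - 8. Durch Einsetzen von t = 2: a(2) = -324.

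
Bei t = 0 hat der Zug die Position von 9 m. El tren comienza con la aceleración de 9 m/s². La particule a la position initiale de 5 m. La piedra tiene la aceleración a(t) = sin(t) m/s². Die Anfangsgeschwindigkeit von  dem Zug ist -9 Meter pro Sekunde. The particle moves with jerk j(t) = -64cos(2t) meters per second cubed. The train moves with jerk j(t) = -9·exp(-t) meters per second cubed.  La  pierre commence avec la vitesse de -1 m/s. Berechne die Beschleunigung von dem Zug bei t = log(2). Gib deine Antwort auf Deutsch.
Um dies zu lösen, müssen wir 1 Integral unserer Gleichung für den Ruck j(t) = -9·exp(-t) finden. Die Stammfunktion von dem Ruck, mit a(0) = 9, ergibt die Beschleunigung: a(t) = 9·exp(-t). Aus der Gleichung für die Beschleunigung a(t) = 9·exp(-t), setzen wir t = log(2) ein und erhalten a = 9/2.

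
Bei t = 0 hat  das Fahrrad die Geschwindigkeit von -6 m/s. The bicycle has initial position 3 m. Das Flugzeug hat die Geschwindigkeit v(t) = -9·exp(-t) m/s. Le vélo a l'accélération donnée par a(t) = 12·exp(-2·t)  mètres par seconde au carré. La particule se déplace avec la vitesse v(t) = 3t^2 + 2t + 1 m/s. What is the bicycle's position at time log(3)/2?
We must find the antiderivative of our acceleration equation a(t) = 12·exp(-2·t) 2 times. Finding the antiderivative of a(t) and using v(0) = -6: v(t) = -6·exp(-2·t). Finding the antiderivative of v(t) and using x(0) = 3: x(t) = 3·exp(-2·t). Using x(t) = 3·exp(-2·t) and substituting t = log(3)/2, we find x = 1.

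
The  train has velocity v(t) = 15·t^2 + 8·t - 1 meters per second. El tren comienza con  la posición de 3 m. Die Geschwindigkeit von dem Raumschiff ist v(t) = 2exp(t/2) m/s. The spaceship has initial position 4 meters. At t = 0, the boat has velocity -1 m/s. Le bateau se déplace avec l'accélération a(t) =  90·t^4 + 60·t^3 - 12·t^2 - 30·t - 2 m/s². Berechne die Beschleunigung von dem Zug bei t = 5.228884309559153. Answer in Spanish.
Debemos derivar nuestra ecuación de la velocidad v(t) = 15·t^2 + 8·t - 1 1 vez. Derivando la velocidad, obtenemos la aceleración: a(t) = 30·t + 8. Tenemos la aceleración a(t) = 30·t + 8. Sustituyendo t = 5.228884309559153: a(5.228884309559153) = 164.866529286775.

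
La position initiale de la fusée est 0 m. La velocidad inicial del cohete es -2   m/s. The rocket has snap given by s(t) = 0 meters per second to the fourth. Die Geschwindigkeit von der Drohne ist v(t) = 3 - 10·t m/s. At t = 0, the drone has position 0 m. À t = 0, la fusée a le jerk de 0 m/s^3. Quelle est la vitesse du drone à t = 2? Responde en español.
Tenemos la velocidad v(t) = 3 - 10·t. Sustituyendo t = 2: v(2) = -17.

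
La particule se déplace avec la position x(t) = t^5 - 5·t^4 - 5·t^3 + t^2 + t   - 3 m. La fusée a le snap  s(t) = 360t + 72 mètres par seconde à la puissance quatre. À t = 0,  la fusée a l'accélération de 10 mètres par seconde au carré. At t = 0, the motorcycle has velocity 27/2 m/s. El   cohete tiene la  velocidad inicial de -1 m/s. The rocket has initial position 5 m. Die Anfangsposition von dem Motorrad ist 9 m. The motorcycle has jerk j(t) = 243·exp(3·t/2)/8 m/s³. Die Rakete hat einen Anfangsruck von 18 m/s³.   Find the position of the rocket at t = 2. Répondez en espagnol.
Para resolver esto, necesitamos tomar 4 integrales de nuestra ecuación del snap s(t) = 360·t + 72. Tomando ∫s(t)dt y aplicando j(0) = 18, encontramos j(t) = 180·t^2 + 72·t + 18. Integrando la sacudida y usando la condición inicial a(0) = 10, obtenemos a(t) = 60·t^3 + 36·t^2 + 18·t + 10. La antiderivada de la aceleración es la velocidad. Usando v(0) = -1, obtenemos v(t) = 15·t^4 + 12·t^3 + 9·t^2 + 10·t - 1. La antiderivada de la velocidad, con x(0) = 5, da la posición: x(t) = 3·t^5 + 3·t^4 + 3·t^3 + 5·t^2 - t + 5. Usando x(t) = 3·t^5 + 3·t^4 + 3·t^3 + 5·t^2 - t + 5 y sustituyendo t = 2, encontramos x = 191.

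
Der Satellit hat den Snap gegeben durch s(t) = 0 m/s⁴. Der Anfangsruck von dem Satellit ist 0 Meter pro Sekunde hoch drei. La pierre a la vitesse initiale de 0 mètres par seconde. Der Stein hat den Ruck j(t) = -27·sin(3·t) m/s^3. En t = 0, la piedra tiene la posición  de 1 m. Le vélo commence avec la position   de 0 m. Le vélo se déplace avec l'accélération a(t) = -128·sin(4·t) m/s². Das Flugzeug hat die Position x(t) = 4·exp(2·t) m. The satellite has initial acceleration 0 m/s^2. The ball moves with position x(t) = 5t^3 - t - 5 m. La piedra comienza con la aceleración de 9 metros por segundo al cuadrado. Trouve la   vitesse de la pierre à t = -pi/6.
Nous devons trouver l'intégrale de notre équation du jerk j(t) = -27·sin(3·t) 2 fois. En intégrant le jerk et en utilisant la condition initiale a(0) = 9, nous obtenons a(t) = 9·cos(3·t). L'intégrale de l'accélération, avec v(0) = 0, donne la vitesse: v(t) = 3·sin(3·t). Nous avons la vitesse v(t) = 3·sin(3·t). En substituant t = -pi/6: v(-pi/6) = -3.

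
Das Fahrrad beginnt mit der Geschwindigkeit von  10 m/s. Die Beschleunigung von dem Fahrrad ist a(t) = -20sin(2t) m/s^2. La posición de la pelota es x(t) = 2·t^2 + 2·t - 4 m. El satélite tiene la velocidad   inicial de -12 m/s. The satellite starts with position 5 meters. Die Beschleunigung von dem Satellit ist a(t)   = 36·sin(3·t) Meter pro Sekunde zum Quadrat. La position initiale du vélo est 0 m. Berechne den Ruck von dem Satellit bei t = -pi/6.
Wir müssen unsere Gleichung für die Beschleunigung a(t) = 36·sin(3·t) 1-mal ableiten. Die Ableitung von der Beschleunigung ergibt den Ruck: j(t) = 108·cos(3·t). Mit j(t) = 108·cos(3·t) und Einsetzen von t = -pi/6, finden wir j = 0.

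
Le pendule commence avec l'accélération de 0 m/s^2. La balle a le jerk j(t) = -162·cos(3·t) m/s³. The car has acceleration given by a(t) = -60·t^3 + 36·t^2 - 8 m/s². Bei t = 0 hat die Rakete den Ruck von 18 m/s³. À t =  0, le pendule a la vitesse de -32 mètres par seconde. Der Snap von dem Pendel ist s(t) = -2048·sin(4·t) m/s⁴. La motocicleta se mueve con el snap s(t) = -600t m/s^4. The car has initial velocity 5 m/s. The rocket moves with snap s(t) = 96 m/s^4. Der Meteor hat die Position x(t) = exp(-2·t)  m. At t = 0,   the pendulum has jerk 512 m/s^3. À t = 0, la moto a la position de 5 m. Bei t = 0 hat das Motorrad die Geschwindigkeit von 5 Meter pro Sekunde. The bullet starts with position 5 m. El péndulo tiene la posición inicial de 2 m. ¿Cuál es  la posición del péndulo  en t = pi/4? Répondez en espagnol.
Debemos encontrar la integral de nuestra ecuación del snap s(t) = -2048·sin(4·t) 4 veces. Tomando ∫s(t)dt y aplicando j(0) = 512, encontramos j(t) = 512·cos(4·t). Tomando ∫j(t)dt y aplicando a(0) = 0, encontramos a(t) = 128·sin(4·t). Tomando ∫a(t)dt y aplicando v(0) = -32, encontramos v(t) = -32·cos(4·t). La integral de la velocidad es la posición. Usando x(0) = 2, obtenemos x(t) = 2 - 8·sin(4·t). Tenemos la posición x(t) = 2 - 8·sin(4·t). Sustituyendo t = pi/4: x(pi/4) = 2.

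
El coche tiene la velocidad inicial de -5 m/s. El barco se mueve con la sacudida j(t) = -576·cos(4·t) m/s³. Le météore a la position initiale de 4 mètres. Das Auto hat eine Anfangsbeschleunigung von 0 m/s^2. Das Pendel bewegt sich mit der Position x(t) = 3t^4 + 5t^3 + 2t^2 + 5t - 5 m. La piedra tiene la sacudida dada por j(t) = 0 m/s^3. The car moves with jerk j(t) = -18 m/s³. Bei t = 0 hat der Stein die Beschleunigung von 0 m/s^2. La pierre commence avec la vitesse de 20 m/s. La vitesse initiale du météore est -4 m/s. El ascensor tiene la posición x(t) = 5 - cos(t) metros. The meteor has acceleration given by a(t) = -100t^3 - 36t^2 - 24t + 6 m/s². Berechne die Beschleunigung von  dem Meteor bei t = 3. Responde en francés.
Nous avons l'accélération a(t) = -100·t^3 - 36·t^2 - 24·t + 6. En substituant t = 3: a(3) = -3090.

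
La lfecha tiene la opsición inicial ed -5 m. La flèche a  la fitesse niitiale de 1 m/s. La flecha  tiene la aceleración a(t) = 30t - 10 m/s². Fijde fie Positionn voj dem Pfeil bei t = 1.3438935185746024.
Wir müssen die Stammfunktion unserer Gleichung für die Beschleunigung a(t) = 30·t - 10 2-mal finden. Mit ∫a(t)dt und Anwendung von v(0) = 1, finden wir v(t) = 15·t^2 - 10·t + 1. Das Integral von der Geschwindigkeit, mit x(0) = -5, ergibt die Position: x(t) = 5·t^3 - 5·t^2 + t - 5. Wir haben die Position x(t) = 5·t^3 - 5·t^2 + t - 5. Durch Einsetzen von t = 1.3438935185746024: x(1.3438935185746024) = -0.550662397665960.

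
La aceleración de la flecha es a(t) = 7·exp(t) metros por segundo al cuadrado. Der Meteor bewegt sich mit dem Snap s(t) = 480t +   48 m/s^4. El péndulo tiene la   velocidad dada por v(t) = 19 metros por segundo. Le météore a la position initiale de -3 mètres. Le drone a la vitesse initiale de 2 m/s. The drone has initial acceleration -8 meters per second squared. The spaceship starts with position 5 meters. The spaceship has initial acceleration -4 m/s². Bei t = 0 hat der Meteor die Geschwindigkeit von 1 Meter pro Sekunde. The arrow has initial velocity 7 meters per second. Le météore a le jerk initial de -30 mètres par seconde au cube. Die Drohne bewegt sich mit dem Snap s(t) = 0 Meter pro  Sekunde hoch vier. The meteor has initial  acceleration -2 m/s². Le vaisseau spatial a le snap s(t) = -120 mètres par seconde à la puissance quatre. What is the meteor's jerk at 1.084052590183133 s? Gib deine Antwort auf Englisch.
We must find the antiderivative of our snap equation s(t) = 480·t + 48 1 time. Finding the antiderivative of s(t) and using j(0) = -30: j(t) = 240·t^2 + 48·t - 30. We have jerk j(t) = 240·t^2 + 48·t - 30. Substituting t = 1.084052590183133: j(1.084052590183133) = 304.075328716653.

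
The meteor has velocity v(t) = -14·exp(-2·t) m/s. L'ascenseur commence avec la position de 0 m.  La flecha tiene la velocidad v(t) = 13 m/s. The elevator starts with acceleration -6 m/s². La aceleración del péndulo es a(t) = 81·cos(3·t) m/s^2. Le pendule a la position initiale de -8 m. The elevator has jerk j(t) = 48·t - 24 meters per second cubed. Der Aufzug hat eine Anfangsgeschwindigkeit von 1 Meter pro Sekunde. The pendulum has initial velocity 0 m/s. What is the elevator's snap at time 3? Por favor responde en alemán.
Wir müssen unsere Gleichung für den Ruck j(t) = 48·t - 24 1-mal ableiten. Die Ableitung von dem Ruck ergibt den Snap: s(t) = 48. Aus der Gleichung für den Snap s(t) = 48, setzen wir t = 3 ein und erhalten s = 48.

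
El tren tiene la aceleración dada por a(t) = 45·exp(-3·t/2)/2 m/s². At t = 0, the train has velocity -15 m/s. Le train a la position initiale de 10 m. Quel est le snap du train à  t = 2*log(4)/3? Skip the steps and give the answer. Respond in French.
s(2*log(4)/3) = 405/32.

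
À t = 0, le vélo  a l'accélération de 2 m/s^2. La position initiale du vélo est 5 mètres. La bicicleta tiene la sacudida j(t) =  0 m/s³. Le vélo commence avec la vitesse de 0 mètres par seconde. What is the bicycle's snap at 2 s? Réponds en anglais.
Starting from jerk j(t) = 0, we take 1 derivative. Taking d/dt of j(t), we find s(t) = 0. Using s(t) = 0 and substituting t = 2, we find s = 0.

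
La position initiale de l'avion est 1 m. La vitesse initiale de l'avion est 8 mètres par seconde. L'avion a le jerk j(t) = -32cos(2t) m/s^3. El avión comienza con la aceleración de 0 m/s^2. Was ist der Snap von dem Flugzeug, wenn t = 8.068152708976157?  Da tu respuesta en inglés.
Starting from jerk j(t) = -32·cos(2·t), we take 1 derivative. The derivative of jerk gives snap: s(t) = 64·sin(2·t). From the given snap equation s(t) = 64·sin(2·t), we substitute t = 8.068152708976157 to get s = -26.5832512881176.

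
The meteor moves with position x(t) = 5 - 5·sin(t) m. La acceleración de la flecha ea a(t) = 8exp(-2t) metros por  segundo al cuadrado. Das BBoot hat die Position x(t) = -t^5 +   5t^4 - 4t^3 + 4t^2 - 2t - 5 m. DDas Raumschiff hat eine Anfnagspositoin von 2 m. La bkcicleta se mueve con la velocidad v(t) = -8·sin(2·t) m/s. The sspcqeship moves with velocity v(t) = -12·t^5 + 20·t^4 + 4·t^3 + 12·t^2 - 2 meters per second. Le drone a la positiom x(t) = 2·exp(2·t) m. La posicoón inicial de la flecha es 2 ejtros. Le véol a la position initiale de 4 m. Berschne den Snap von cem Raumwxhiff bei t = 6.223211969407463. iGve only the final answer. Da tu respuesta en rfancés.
Le snap à t = 6.223211969407463 est s = -24873.2826503314.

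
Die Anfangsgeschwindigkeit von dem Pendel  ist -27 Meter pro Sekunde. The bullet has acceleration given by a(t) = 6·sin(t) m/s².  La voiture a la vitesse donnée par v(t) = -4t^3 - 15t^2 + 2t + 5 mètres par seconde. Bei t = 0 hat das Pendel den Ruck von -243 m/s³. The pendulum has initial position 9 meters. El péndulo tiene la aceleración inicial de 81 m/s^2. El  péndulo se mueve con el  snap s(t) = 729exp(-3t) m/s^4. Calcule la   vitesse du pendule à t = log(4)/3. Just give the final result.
La vitesse à t = log(4)/3 est v = -27/4.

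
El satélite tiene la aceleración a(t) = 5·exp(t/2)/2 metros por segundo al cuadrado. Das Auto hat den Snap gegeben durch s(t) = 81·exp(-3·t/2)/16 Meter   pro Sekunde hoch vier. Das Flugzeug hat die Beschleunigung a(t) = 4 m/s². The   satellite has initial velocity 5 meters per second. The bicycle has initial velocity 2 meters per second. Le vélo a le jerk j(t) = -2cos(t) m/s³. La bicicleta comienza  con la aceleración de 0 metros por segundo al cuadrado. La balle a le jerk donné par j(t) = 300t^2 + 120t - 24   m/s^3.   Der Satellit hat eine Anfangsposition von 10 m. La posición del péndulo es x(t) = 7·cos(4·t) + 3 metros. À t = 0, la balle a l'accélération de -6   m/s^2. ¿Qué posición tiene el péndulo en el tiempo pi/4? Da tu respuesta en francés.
Nous avons la position x(t) = 7·cos(4·t) + 3. En substituant t = pi/4: x(pi/4) = -4.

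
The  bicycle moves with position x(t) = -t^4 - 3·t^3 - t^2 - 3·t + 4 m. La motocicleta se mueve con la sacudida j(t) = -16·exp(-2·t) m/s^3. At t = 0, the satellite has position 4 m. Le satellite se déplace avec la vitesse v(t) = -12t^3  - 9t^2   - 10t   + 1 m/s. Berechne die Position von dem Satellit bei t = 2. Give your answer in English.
Starting from velocity v(t) = -12·t^3 - 9·t^2 - 10·t + 1, we take 1 antiderivative. Taking ∫v(t)dt and applying x(0) = 4, we find x(t) = -3·t^4 - 3·t^3 - 5·t^2 + t + 4. We have position x(t) = -3·t^4 - 3·t^3 - 5·t^2 + t + 4. Substituting t = 2: x(2) = -86.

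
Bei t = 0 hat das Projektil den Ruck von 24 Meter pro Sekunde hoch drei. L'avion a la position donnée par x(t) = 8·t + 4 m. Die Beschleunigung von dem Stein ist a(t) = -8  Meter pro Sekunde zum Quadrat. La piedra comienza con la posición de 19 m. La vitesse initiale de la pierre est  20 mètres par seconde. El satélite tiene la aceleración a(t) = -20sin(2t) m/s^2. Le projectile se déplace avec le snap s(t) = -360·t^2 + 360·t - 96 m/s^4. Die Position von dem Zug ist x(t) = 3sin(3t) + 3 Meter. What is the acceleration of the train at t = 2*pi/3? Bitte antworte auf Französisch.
Pour résoudre ceci, nous devons prendre 2 dérivées de notre équation de la position x(t) = 3·sin(3·t) + 3. En dérivant la position, nous obtenons la vitesse: v(t) = 9·cos(3·t). En dérivant la vitesse, nous obtenons l'accélération: a(t) = -27·sin(3·t). De l'équation de l'accélération a(t) = -27·sin(3·t), nous substituons t = 2*pi/3 pour obtenir a = 0.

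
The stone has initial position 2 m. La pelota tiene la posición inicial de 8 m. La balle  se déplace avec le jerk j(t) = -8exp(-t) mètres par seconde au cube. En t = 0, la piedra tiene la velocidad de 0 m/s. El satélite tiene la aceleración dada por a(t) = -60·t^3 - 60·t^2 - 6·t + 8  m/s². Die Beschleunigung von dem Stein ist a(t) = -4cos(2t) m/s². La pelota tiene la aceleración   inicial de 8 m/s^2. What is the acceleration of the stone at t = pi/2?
From the given acceleration equation a(t) = -4·cos(2·t), we substitute t = pi/2 to get a = 4.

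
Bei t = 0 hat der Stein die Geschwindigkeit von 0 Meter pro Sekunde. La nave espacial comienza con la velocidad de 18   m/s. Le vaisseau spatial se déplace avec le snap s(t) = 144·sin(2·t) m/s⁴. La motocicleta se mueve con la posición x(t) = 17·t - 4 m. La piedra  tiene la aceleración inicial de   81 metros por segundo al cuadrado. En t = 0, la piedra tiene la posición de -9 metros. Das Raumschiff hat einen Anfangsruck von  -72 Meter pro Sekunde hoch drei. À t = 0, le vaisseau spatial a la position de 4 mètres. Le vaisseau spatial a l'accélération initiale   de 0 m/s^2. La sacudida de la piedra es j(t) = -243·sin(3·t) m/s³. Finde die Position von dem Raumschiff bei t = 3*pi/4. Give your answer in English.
Starting from snap s(t) = 144·sin(2·t), we take 4 antiderivatives. Taking ∫s(t)dt and applying j(0) = -72, we find j(t) = -72·cos(2·t). Finding the antiderivative of j(t) and using a(0) = 0: a(t) = -36·sin(2·t). Finding the antiderivative of a(t) and using v(0) = 18: v(t) = 18·cos(2·t). Integrating velocity and using the initial condition x(0) = 4, we get x(t) = 9·sin(2·t) + 4. Using x(t) = 9·sin(2·t) + 4 and substituting t = 3*pi/4, we find x = -5.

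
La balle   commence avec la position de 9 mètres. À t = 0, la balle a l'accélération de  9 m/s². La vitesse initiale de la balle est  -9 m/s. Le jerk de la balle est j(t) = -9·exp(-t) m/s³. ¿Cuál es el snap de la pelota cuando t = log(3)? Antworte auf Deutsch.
Wir müssen unsere Gleichung für den Ruck j(t) = -9·exp(-t) 1-mal ableiten. Die Ableitung von dem Ruck ergibt den Snap: s(t) = 9·exp(-t). Mit s(t) = 9·exp(-t) und Einsetzen von t = log(3), finden wir s = 3.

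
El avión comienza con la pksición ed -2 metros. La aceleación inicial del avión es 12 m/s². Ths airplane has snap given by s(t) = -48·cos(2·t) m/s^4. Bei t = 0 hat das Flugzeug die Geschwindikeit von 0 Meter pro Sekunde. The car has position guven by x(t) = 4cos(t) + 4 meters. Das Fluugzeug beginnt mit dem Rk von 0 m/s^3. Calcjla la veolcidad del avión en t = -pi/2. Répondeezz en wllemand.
Wir müssen unsere Gleichung für den Snap s(t) = -48·cos(2·t) 3-mal integrieren. Das Integral von dem Snap ist der Ruck. Mit j(0) = 0 erhalten wir j(t) = -24·sin(2·t). Mit ∫j(t)dt und Anwendung von a(0) = 12, finden wir a(t) = 12·cos(2·t). Das Integral von der Beschleunigung ist die Geschwindigkeit. Mit v(0) = 0 erhalten wir v(t) = 6·sin(2·t). Wir haben die Geschwindigkeit v(t) = 6·sin(2·t). Durch Einsetzen von t = -pi/2: v(-pi/2) = 0.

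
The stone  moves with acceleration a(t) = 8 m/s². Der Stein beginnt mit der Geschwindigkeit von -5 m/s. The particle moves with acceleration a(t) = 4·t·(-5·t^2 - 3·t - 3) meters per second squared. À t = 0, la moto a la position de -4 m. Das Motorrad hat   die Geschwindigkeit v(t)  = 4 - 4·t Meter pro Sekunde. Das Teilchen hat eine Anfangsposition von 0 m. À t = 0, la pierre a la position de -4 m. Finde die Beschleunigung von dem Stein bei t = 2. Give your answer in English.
We have acceleration a(t) = 8. Substituting t = 2: a(2) = 8.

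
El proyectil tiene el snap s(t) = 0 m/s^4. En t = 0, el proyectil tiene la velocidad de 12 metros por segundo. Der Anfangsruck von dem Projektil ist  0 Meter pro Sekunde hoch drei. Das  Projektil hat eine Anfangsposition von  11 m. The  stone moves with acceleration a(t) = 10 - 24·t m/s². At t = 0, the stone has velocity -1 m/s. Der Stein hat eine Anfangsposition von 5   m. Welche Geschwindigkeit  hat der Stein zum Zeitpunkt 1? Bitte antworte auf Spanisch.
Para resolver esto, necesitamos tomar 1 antiderivada de nuestra ecuación de la aceleración a(t) = 10 - 24·t. Integrando la aceleración y usando la condición inicial v(0) = -1, obtenemos v(t) = -12·t^2 + 10·t - 1. Tenemos la velocidad v(t) = -12·t^2 + 10·t - 1. Sustituyendo t = 1: v(1) = -3.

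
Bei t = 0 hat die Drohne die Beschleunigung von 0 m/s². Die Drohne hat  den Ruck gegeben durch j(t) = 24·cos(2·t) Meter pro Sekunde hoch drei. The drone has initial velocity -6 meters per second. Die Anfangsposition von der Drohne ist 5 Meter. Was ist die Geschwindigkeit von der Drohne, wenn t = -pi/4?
Wir müssen die Stammfunktion unserer Gleichung für den Ruck j(t) = 24·cos(2·t) 2-mal finden. Durch Integration von dem Ruck und Verwendung der Anfangsbedingung a(0) = 0, erhalten wir a(t) = 12·sin(2·t). Die Stammfunktion von der Beschleunigung ist die Geschwindigkeit. Mit v(0) = -6 erhalten wir v(t) = -6·cos(2·t). Wir haben die Geschwindigkeit v(t) = -6·cos(2·t). Durch Einsetzen von t = -pi/4: v(-pi/4) = 0.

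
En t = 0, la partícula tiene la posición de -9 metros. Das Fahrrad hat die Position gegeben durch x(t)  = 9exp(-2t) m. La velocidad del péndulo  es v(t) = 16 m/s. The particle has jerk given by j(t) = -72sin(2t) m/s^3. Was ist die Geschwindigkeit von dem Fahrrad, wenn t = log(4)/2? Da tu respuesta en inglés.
To solve this, we need to take 1 derivative of our position equation x(t) = 9·exp(-2·t). Taking d/dt of x(t), we find v(t) = -18·exp(-2·t). From the given velocity equation v(t) = -18·exp(-2·t), we substitute t = log(4)/2 to get v = -9/2.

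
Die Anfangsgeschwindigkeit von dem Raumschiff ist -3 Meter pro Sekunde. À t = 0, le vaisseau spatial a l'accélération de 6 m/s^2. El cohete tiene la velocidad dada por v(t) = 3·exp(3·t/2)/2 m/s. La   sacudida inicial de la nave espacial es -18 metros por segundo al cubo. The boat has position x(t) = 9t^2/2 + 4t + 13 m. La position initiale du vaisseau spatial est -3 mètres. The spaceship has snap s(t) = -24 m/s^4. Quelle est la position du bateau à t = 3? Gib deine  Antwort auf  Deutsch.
Mit x(t) = 9·t^2/2 + 4·t + 13 und Einsetzen von t = 3, finden wir x = 131/2.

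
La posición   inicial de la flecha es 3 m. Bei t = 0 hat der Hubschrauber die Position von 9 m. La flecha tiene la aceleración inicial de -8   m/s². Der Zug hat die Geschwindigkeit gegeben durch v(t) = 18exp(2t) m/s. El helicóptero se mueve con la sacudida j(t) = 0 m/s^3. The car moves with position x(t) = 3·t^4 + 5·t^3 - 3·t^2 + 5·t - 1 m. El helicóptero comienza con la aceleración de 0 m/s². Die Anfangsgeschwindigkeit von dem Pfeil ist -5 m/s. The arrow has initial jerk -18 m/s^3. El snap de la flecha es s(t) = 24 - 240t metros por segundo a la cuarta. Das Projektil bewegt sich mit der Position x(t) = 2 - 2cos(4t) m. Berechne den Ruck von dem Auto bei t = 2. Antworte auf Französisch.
Nous devons dériver notre équation de la position x(t) = 3·t^4 + 5·t^3 - 3·t^2 + 5·t - 1 3 fois. En dérivant la position, nous obtenons la vitesse: v(t) = 12·t^3 + 15·t^2 - 6·t + 5. En prenant d/dt de v(t), nous trouvons a(t) = 36·t^2 + 30·t - 6. En dérivant l'accélération, nous obtenons le jerk: j(t) = 72·t + 30. Nous avons le jerk j(t) = 72·t + 30. En substituant t = 2: j(2) = 174.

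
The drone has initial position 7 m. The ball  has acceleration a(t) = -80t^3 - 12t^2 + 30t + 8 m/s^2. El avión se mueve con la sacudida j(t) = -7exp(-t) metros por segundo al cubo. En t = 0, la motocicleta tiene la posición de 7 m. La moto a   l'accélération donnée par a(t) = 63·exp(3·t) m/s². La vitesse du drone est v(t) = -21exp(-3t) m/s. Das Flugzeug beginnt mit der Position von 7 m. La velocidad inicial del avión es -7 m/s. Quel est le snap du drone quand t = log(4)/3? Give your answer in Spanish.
Partiendo de la velocidad v(t) = -21·exp(-3·t), tomamos 3 derivadas. Derivando la velocidad, obtenemos la aceleración: a(t) = 63·exp(-3·t). Derivando la aceleración, obtenemos la sacudida: j(t) = -189·exp(-3·t). Tomando d/dt de j(t), encontramos s(t) = 567·exp(-3·t). De la ecuación del snap s(t) = 567·exp(-3·t), sustituimos t = log(4)/3 para obtener s = 567/4.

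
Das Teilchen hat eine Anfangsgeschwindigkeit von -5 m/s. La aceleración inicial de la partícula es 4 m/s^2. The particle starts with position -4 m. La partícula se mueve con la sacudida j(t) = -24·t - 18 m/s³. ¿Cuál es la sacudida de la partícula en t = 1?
De la ecuación de la sacudida j(t) = -24·t - 18, sustituimos t = 1 para obtener j = -42.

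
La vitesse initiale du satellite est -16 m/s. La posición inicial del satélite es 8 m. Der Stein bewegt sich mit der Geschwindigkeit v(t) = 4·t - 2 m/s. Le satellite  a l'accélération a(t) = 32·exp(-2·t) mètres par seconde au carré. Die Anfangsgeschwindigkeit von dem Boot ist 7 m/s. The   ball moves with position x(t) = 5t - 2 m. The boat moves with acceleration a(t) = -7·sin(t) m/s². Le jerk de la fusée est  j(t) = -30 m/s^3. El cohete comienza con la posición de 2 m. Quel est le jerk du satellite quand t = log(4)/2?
Pour résoudre ceci, nous devons prendre 1 dérivée de notre équation de l'accélération a(t) = 32·exp(-2·t). En prenant d/dt de a(t), nous trouvons j(t) = -64·exp(-2·t). De l'équation du jerk j(t) = -64·exp(-2·t), nous substituons t = log(4)/2 pour obtenir j = -16.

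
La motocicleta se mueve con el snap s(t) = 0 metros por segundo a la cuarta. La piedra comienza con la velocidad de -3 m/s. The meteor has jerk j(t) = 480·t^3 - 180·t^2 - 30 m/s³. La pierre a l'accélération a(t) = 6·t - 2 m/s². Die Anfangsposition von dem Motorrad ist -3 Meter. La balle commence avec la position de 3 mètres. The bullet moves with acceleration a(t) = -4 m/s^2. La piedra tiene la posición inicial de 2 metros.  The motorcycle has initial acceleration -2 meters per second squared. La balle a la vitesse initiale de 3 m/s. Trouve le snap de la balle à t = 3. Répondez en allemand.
Um dies zu lösen, müssen wir 2 Ableitungen unserer Gleichung für die Beschleunigung a(t) = -4 nehmen. Durch Ableiten von der Beschleunigung erhalten wir den Ruck: j(t) = 0. Mit d/dt von j(t) finden wir s(t) = 0. Aus der Gleichung für den Snap s(t) = 0, setzen wir t = 3 ein und erhalten s = 0.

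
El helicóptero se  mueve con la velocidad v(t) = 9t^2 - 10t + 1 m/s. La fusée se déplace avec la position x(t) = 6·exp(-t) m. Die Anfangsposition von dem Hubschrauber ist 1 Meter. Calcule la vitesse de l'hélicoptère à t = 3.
Nous avons la vitesse v(t) = 9·t^2 - 10·t + 1. En substituant t = 3: v(3) = 52.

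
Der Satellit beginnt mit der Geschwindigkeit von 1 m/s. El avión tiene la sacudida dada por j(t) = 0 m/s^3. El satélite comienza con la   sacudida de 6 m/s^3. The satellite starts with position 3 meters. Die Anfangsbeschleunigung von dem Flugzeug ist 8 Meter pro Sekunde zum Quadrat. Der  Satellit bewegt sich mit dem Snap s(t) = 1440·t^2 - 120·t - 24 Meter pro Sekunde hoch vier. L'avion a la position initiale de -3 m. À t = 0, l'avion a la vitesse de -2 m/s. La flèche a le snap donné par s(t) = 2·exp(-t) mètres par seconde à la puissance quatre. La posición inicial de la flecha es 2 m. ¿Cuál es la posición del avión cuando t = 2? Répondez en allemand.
Ausgehend von dem Ruck j(t) = 0, nehmen wir 3 Stammfunktionen. Durch Integration von dem Ruck und Verwendung der Anfangsbedingung a(0) = 8, erhalten wir a(t) = 8. Mit ∫a(t)dt und Anwendung von v(0) = -2, finden wir v(t) = 8·t - 2. Mit ∫v(t)dt und Anwendung von x(0) = -3, finden wir x(t) = 4·t^2 - 2·t - 3. Mit x(t) = 4·t^2 - 2·t - 3 und Einsetzen von t = 2, finden wir x = 9.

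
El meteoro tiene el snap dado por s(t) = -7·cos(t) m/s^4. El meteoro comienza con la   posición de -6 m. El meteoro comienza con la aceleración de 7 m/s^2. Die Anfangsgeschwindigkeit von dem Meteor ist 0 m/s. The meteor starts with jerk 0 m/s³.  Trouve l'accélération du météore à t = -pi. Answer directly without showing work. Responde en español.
a(-pi) = -7.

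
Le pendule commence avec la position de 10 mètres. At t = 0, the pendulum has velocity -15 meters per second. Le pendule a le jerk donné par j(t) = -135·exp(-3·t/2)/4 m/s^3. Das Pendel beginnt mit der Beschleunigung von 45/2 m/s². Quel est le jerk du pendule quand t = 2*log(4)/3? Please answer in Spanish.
Tenemos la sacudida j(t) = -135·exp(-3·t/2)/4. Sustituyendo t = 2*log(4)/3: j(2*log(4)/3) = -135/16.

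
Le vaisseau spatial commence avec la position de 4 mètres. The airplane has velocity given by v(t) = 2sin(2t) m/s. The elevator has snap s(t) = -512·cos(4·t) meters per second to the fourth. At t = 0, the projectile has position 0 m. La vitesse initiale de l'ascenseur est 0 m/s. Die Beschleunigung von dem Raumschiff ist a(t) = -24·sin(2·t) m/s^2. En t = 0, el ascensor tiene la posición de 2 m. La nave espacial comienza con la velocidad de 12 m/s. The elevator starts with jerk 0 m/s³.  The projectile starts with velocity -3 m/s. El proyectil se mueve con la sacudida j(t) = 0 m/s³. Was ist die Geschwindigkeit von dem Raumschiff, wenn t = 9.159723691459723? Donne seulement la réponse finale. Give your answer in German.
v(9.159723691459723) = 10.3530263465015.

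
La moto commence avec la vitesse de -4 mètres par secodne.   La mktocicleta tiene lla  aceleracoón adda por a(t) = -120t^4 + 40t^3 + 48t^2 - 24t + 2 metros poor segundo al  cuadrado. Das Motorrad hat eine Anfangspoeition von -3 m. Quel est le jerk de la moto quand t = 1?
Pour résoudre ceci, nous devons prendre 1 dérivée de notre équation de l'accélération a(t) = -120·t^4 + 40·t^3 + 48·t^2 - 24·t + 2. En dérivant l'accélération, nous obtenons le jerk: j(t) = -480·t^3 + 120·t^2 + 96·t - 24. En utilisant j(t) = -480·t^3 + 120·t^2 + 96·t - 24 et en substituant t = 1, nous trouvons j = -288.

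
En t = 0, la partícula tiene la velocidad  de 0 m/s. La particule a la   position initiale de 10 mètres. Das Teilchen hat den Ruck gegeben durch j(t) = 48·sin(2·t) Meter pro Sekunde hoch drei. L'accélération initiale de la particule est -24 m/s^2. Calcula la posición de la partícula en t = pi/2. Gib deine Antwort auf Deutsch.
Wir müssen das Integral unserer Gleichung für den Ruck j(t) = 48·sin(2·t) 3-mal finden. Durch Integration von dem Ruck und Verwendung der Anfangsbedingung a(0) = -24, erhalten wir a(t) = -24·cos(2·t). Mit ∫a(t)dt und Anwendung von v(0) = 0, finden wir v(t) = -12·sin(2·t). Durch Integration von der Geschwindigkeit und Verwendung der Anfangsbedingung x(0) = 10, erhalten wir x(t) = 6·cos(2·t) + 4. Mit x(t) = 6·cos(2·t) + 4 und Einsetzen von t = pi/2, finden wir x = -2.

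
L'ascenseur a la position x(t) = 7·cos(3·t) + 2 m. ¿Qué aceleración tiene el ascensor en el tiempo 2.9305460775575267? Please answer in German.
Ausgehend von der Position x(t) = 7·cos(3·t) + 2, nehmen wir 2 Ableitungen. Durch Ableiten von der Position erhalten wir die Geschwindigkeit: v(t) = -21·sin(3·t). Die Ableitung von der Geschwindigkeit ergibt die Beschleunigung: a(t) = -63·cos(3·t). Aus der Gleichung für die Beschleunigung a(t) = -63·cos(3·t), setzen wir t = 2.9305460775575267 ein und erhalten a = 50.7889477796889.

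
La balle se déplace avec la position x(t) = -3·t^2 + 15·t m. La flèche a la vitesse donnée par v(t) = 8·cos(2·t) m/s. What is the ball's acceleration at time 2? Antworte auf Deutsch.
Wir müssen unsere Gleichung für die Position x(t) = -3·t^2 + 15·t 2-mal ableiten. Die Ableitung von der Position ergibt die Geschwindigkeit: v(t) = 15 - 6·t. Durch Ableiten von der Geschwindigkeit erhalten wir die Beschleunigung: a(t) = -6. Wir haben die Beschleunigung a(t) = -6. Durch Einsetzen von t = 2: a(2) = -6.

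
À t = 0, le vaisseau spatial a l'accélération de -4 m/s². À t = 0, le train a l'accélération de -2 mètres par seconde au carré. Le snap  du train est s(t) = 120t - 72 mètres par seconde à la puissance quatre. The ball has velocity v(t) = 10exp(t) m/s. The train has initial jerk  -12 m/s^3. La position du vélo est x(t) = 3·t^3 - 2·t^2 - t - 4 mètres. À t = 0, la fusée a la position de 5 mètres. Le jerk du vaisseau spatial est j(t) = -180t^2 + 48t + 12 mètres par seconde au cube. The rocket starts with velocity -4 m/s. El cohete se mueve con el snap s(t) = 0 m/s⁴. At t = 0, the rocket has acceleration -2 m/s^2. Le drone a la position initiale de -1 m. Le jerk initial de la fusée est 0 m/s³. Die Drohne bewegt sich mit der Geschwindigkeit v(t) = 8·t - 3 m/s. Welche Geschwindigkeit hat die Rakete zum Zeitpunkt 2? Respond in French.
Nous devons trouver l'intégrale de notre équation du snap s(t) = 0 3 fois. La primitive du snap est le jerk. En utilisant j(0) = 0, nous obtenons j(t) = 0. L'intégrale du jerk, avec a(0) = -2, donne l'accélération: a(t) = -2. En prenant ∫a(t)dt et en appliquant v(0) = -4, nous trouvons v(t) = -2·t - 4. De l'équation de la vitesse v(t) = -2·t - 4, nous substituons t = 2 pour obtenir v = -8.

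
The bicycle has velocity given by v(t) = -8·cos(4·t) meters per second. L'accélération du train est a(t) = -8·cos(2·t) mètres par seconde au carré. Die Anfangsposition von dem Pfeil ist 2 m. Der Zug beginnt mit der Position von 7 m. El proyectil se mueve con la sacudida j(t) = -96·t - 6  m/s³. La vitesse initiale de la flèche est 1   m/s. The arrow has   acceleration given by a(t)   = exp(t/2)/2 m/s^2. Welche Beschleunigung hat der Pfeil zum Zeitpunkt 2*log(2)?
Mit a(t) = exp(t/2)/2 und Einsetzen von t = 2*log(2), finden wir a = 1.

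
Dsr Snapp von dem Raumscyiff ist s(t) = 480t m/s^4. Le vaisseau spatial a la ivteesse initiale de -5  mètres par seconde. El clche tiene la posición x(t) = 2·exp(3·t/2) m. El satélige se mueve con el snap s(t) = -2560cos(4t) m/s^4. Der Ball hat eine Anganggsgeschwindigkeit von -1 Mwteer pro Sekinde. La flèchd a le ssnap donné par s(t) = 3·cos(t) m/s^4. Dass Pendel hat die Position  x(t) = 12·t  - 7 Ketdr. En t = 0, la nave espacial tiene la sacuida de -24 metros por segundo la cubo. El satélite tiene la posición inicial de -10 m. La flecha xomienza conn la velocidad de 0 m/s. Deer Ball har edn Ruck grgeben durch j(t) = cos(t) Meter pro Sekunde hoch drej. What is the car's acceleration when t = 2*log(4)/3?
We must differentiate our position equation x(t) = 2·exp(3·t/2) 2 times. The derivative of position gives velocity: v(t) = 3·exp(3·t/2). The derivative of velocity gives acceleration: a(t) = 9·exp(3·t/2)/2. We have acceleration a(t) = 9·exp(3·t/2)/2. Substituting t = 2*log(4)/3: a(2*log(4)/3) = 18.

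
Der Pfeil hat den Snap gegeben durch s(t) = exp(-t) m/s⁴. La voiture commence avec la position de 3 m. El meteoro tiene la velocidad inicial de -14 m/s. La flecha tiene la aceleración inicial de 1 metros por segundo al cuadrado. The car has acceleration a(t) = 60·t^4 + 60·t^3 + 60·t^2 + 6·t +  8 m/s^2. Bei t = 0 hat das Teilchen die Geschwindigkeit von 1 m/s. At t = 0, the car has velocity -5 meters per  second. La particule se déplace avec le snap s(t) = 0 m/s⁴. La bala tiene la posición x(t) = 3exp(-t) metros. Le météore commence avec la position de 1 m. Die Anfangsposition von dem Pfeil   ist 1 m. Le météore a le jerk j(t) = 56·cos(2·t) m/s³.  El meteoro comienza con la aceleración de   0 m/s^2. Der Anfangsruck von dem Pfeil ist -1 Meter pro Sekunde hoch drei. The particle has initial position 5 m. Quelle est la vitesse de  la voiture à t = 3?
Pour résoudre ceci, nous devons prendre 1 intégrale de notre équation de l'accélération a(t) = 60·t^4 + 60·t^3 + 60·t^2 + 6·t + 8. La primitive de l'accélération est la vitesse. En utilisant v(0) = -5, nous obtenons v(t) = 12·t^5 + 15·t^4 + 20·t^3 + 3·t^2 + 8·t - 5. En utilisant v(t) = 12·t^5 + 15·t^4 + 20·t^3 + 3·t^2 + 8·t - 5 et en substituant t = 3, nous trouvons v = 4717.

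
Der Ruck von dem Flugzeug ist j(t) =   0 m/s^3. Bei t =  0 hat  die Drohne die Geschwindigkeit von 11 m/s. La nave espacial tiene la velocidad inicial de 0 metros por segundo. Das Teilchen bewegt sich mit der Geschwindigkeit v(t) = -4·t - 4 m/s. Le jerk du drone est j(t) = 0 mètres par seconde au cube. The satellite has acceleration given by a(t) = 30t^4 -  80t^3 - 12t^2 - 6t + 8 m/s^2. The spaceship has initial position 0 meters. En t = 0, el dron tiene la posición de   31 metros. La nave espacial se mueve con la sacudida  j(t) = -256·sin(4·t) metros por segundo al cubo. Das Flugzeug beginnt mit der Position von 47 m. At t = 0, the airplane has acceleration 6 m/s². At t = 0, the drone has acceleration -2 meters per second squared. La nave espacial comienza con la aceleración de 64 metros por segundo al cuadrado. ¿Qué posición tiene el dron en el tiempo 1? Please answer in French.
Pour résoudre ceci, nous devons prendre 3 intégrales de notre équation du jerk j(t) = 0. L'intégrale du jerk, avec a(0) = -2, donne l'accélération: a(t) = -2. La primitive de l'accélération est la vitesse. En utilisant v(0) = 11, nous obtenons v(t) = 11 - 2·t. La primitive de la vitesse est la position. En utilisant x(0) = 31, nous obtenons x(t) = -t^2 + 11·t + 31. De l'équation de la position x(t) = -t^2 + 11·t + 31, nous substituons t = 1 pour obtenir x = 41.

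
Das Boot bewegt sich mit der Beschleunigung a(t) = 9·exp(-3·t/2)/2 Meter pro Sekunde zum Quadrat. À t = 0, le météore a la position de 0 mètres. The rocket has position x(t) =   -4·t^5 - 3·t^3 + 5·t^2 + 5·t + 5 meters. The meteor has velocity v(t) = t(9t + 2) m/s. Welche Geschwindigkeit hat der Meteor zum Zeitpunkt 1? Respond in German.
Wir haben die Geschwindigkeit v(t) = t·(9·t + 2). Durch Einsetzen von t = 1: v(1) = 11.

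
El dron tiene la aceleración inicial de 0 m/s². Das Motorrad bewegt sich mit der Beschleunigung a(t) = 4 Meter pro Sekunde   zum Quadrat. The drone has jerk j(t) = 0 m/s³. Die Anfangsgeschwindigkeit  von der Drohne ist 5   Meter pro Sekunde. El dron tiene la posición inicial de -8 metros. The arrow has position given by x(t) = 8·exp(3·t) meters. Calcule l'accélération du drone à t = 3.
Pour résoudre ceci, nous devons prendre 1 intégrale de notre équation du jerk j(t) = 0. La primitive du jerk, avec a(0) = 0, donne l'accélération: a(t) = 0. En utilisant a(t) = 0 et en substituant t = 3, nous trouvons a = 0.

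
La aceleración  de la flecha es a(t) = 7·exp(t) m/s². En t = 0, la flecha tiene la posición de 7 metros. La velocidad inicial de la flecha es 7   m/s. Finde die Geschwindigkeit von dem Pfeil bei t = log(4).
Um dies zu lösen, müssen wir 1 Stammfunktion unserer Gleichung für die Beschleunigung a(t) = 7·exp(t) finden. Die Stammfunktion von der Beschleunigung ist die Geschwindigkeit. Mit v(0) = 7 erhalten wir v(t) = 7·exp(t). Aus der Gleichung für die Geschwindigkeit v(t) = 7·exp(t), setzen wir t = log(4) ein und erhalten v = 28.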